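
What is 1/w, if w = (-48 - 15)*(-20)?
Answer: 1/1260 ≈ 0.00079365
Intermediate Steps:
w = 1260 (w = -63*(-20) = 1260)
1/w = 1/1260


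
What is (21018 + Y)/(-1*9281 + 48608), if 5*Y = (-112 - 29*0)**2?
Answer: 117634/196635 ≈ 0.59824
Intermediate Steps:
Y = 12544/5 (Y = (-112 - 29*0)**2/5 = (-112 + 0)**2/5 = (1/5)*(-112)**2 = (1/5)*12544 = 12544/5 ≈ 2508.8)
(21018 + Y)/(-1*9281 + 48608) = (21018 + 12544/5)/(-1*9281 + 48608) = 117634/(5*(-9281 + 48608)) = (117634/5)/39327 = (117634/5)*(1/39327) = 117634/196635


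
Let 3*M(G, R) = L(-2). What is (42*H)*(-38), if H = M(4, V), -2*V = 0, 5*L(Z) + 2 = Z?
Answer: 2128/5 ≈ 425.60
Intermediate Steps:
L(Z) = -2/5 + Z/5
V = 0 (V = -1/2*0 = 0)
M(G, R) = -4/15 (M(G, R) = (-2/5 + (1/5)*(-2))/3 = (-2/5 - 2/5)/3 = (1/3)*(-4/5) = -4/15)
H = -4/15 ≈ -0.26667
(42*H)*(-38) = (42*(-4/15))*(-38) = -56/5*(-38) = 2128/5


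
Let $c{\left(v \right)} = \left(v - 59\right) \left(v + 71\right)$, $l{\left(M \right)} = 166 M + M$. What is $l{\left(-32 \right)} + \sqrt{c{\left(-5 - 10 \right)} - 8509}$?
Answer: $-5344 + i \sqrt{12653} \approx -5344.0 + 112.49 i$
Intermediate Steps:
$l{\left(M \right)} = 167 M$
$c{\left(v \right)} = \left(-59 + v\right) \left(71 + v\right)$
$l{\left(-32 \right)} + \sqrt{c{\left(-5 - 10 \right)} - 8509} = 167 \left(-32\right) + \sqrt{\left(-4189 + \left(-5 - 10\right)^{2} + 12 \left(-5 - 10\right)\right) - 8509} = -5344 + \sqrt{\left(-4189 + \left(-5 - 10\right)^{2} + 12 \left(-5 - 10\right)\right) - 8509} = -5344 + \sqrt{\left(-4189 + \left(-15\right)^{2} + 12 \left(-15\right)\right) - 8509} = -5344 + \sqrt{\left(-4189 + 225 - 180\right) - 8509} = -5344 + \sqrt{-4144 - 8509} = -5344 + \sqrt{-12653} = -5344 + i \sqrt{12653}$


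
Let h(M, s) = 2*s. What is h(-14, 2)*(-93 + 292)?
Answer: 796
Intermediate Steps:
h(-14, 2)*(-93 + 292) = (2*2)*(-93 + 292) = 4*199 = 796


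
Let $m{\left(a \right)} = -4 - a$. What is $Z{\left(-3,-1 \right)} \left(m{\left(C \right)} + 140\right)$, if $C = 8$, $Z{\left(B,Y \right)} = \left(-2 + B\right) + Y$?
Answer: $-768$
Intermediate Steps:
$Z{\left(B,Y \right)} = -2 + B + Y$
$Z{\left(-3,-1 \right)} \left(m{\left(C \right)} + 140\right) = \left(-2 - 3 - 1\right) \left(\left(-4 - 8\right) + 140\right) = - 6 \left(\left(-4 - 8\right) + 140\right) = - 6 \left(-12 + 140\right) = \left(-6\right) 128 = -768$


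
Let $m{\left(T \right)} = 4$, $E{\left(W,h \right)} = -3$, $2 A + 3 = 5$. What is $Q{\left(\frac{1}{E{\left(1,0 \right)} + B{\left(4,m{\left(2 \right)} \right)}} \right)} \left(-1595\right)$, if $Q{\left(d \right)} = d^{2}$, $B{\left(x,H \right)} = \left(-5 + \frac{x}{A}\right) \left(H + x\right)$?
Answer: $- \frac{145}{11} \approx -13.182$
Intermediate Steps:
$A = 1$ ($A = - \frac{3}{2} + \frac{1}{2} \cdot 5 = - \frac{3}{2} + \frac{5}{2} = 1$)
$B{\left(x,H \right)} = \left(-5 + x\right) \left(H + x\right)$ ($B{\left(x,H \right)} = \left(-5 + \frac{x}{1}\right) \left(H + x\right) = \left(-5 + x 1\right) \left(H + x\right) = \left(-5 + x\right) \left(H + x\right)$)
$Q{\left(\frac{1}{E{\left(1,0 \right)} + B{\left(4,m{\left(2 \right)} \right)}} \right)} \left(-1595\right) = \left(\frac{1}{-3 + \left(4^{2} - 20 - 20 + 4 \cdot 4\right)}\right)^{2} \left(-1595\right) = \left(\frac{1}{-3 + \left(16 - 20 - 20 + 16\right)}\right)^{2} \left(-1595\right) = \left(\frac{1}{-3 - 8}\right)^{2} \left(-1595\right) = \left(\frac{1}{-11}\right)^{2} \left(-1595\right) = \left(- \frac{1}{11}\right)^{2} \left(-1595\right) = \frac{1}{121} \left(-1595\right) = - \frac{145}{11}$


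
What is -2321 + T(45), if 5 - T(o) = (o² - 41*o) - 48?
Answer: -2448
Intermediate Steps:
T(o) = 53 - o² + 41*o (T(o) = 5 - ((o² - 41*o) - 48) = 5 - (-48 + o² - 41*o) = 5 + (48 - o² + 41*o) = 53 - o² + 41*o)
-2321 + T(45) = -2321 + (53 - 1*45² + 41*45) = -2321 + (53 - 1*2025 + 1845) = -2321 + (53 - 2025 + 1845) = -2321 - 127 = -2448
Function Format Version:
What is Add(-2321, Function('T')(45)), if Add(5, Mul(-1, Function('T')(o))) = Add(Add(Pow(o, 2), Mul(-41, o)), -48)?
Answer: -2448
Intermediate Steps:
Function('T')(o) = Add(53, Mul(-1, Pow(o, 2)), Mul(41, o)) (Function('T')(o) = Add(5, Mul(-1, Add(Add(Pow(o, 2), Mul(-41, o)), -48))) = Add(5, Mul(-1, Add(-48, Pow(o, 2), Mul(-41, o)))) = Add(5, Add(48, Mul(-1, Pow(o, 2)), Mul(41, o))) = Add(53, Mul(-1, Pow(o, 2)), Mul(41, o)))
Add(-2321, Function('T')(45)) = Add(-2321, Add(53, Mul(-1, Pow(45, 2)), Mul(41, 45))) = Add(-2321, Add(53, Mul(-1, 2025), 1845)) = Add(-2321, Add(53, -2025, 1845)) = Add(-2321, -127) = -2448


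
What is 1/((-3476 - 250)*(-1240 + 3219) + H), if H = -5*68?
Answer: -1/7374094 ≈ -1.3561e-7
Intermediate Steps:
H = -340
1/((-3476 - 250)*(-1240 + 3219) + H) = 1/((-3476 - 250)*(-1240 + 3219) - 340) = 1/(-3726*1979 - 340) = 1/(-7373754 - 340) = 1/(-7374094) = -1/7374094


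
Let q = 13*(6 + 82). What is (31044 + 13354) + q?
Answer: 45542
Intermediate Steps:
q = 1144 (q = 13*88 = 1144)
(31044 + 13354) + q = (31044 + 13354) + 1144 = 44398 + 1144 = 45542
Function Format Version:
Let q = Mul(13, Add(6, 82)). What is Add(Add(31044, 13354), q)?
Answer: 45542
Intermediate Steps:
q = 1144 (q = Mul(13, 88) = 1144)
Add(Add(31044, 13354), q) = Add(Add(31044, 13354), 1144) = Add(44398, 1144) = 45542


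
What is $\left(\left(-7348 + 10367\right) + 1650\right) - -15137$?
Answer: $19806$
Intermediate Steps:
$\left(\left(-7348 + 10367\right) + 1650\right) - -15137 = \left(3019 + 1650\right) + 15137 = 4669 + 15137 = 19806$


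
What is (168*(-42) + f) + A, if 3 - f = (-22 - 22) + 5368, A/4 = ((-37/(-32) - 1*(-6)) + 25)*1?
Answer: -97987/8 ≈ -12248.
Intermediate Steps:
A = 1029/8 (A = 4*(((-37/(-32) - 1*(-6)) + 25)*1) = 4*(((-37*(-1/32) + 6) + 25)*1) = 4*(((37/32 + 6) + 25)*1) = 4*((229/32 + 25)*1) = 4*((1029/32)*1) = 4*(1029/32) = 1029/8 ≈ 128.63)
f = -5321 (f = 3 - ((-22 - 22) + 5368) = 3 - (-44 + 5368) = 3 - 1*5324 = 3 - 5324 = -5321)
(168*(-42) + f) + A = (168*(-42) - 5321) + 1029/8 = (-7056 - 5321) + 1029/8 = -12377 + 1029/8 = -97987/8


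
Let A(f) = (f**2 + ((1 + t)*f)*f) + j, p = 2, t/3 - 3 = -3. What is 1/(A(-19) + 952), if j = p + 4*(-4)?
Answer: 1/1660 ≈ 0.00060241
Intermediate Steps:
t = 0 (t = 9 + 3*(-3) = 9 - 9 = 0)
j = -14 (j = 2 + 4*(-4) = 2 - 16 = -14)
A(f) = -14 + 2*f**2 (A(f) = (f**2 + ((1 + 0)*f)*f) - 14 = (f**2 + (1*f)*f) - 14 = (f**2 + f*f) - 14 = (f**2 + f**2) - 14 = 2*f**2 - 14 = -14 + 2*f**2)
1/(A(-19) + 952) = 1/((-14 + 2*(-19)**2) + 952) = 1/((-14 + 2*361) + 952) = 1/((-14 + 722) + 952) = 1/(708 + 952) = 1/1660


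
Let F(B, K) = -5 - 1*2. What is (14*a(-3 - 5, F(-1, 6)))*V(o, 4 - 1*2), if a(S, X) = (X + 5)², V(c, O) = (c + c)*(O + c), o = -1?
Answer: -112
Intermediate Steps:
F(B, K) = -7 (F(B, K) = -5 - 2 = -7)
V(c, O) = 2*c*(O + c) (V(c, O) = (2*c)*(O + c) = 2*c*(O + c))
a(S, X) = (5 + X)²
(14*a(-3 - 5, F(-1, 6)))*V(o, 4 - 1*2) = (14*(5 - 7)²)*(2*(-1)*((4 - 1*2) - 1)) = (14*(-2)²)*(2*(-1)*((4 - 2) - 1)) = (14*4)*(2*(-1)*(2 - 1)) = 56*(2*(-1)*1) = 56*(-2) = -112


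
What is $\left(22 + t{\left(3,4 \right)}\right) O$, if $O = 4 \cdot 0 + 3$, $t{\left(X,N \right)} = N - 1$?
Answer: $75$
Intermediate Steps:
$t{\left(X,N \right)} = -1 + N$
$O = 3$ ($O = 0 + 3 = 3$)
$\left(22 + t{\left(3,4 \right)}\right) O = \left(22 + \left(-1 + 4\right)\right) 3 = \left(22 + 3\right) 3 = 25 \cdot 3 = 75$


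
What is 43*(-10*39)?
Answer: -16770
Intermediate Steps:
43*(-10*39) = 43*(-390) = -16770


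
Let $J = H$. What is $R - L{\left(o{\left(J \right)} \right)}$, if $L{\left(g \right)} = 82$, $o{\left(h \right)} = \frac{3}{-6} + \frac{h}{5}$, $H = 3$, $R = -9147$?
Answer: $-9229$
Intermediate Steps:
$J = 3$
$o{\left(h \right)} = - \frac{1}{2} + \frac{h}{5}$ ($o{\left(h \right)} = 3 \left(- \frac{1}{6}\right) + h \frac{1}{5} = - \frac{1}{2} + \frac{h}{5}$)
$R - L{\left(o{\left(J \right)} \right)} = -9147 - 82 = -9229$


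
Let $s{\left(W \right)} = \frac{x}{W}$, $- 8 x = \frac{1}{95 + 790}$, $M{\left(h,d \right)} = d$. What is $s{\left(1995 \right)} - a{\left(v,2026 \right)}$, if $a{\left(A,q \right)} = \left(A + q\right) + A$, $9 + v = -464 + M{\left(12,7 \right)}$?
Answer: $- \frac{15452312401}{14124600} \approx -1094.0$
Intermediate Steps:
$x = - \frac{1}{7080}$ ($x = - \frac{1}{8 \left(95 + 790\right)} = - \frac{1}{8 \cdot 885} = \left(- \frac{1}{8}\right) \frac{1}{885} = - \frac{1}{7080} \approx -0.00014124$)
$v = -466$ ($v = -9 + \left(-464 + 7\right) = -9 - 457 = -466$)
$s{\left(W \right)} = - \frac{1}{7080 W}$
$a{\left(A,q \right)} = q + 2 A$
$s{\left(1995 \right)} - a{\left(v,2026 \right)} = - \frac{1}{7080 \cdot 1995} - \left(2026 + 2 \left(-466\right)\right) = \left(- \frac{1}{7080}\right) \frac{1}{1995} - \left(2026 - 932\right) = - \frac{1}{14124600} - 1094 = - \frac{15452312401}{14124600}$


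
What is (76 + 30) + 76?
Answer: 182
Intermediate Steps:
(76 + 30) + 76 = 106 + 76 = 182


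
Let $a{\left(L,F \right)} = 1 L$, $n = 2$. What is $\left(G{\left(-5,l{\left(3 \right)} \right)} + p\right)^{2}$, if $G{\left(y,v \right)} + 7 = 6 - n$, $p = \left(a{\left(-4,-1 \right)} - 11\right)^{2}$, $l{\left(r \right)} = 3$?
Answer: $49284$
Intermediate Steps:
$a{\left(L,F \right)} = L$
$p = 225$ ($p = \left(-4 - 11\right)^{2} = \left(-15\right)^{2} = 225$)
$G{\left(y,v \right)} = -3$ ($G{\left(y,v \right)} = -7 + \left(6 - 2\right) = -7 + 4 = -3$)
$\left(G{\left(-5,l{\left(3 \right)} \right)} + p\right)^{2} = \left(-3 + 225\right)^{2} = 222^{2} = 49284$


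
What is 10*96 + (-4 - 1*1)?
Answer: 955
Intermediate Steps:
10*96 + (-4 - 1*1) = 960 + (-4 - 1) = 960 - 5 = 955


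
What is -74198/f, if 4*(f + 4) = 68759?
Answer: -296792/68743 ≈ -4.3174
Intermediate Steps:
f = 68743/4 (f = -4 + (¼)*68759 = -4 + 68759/4 = 68743/4 ≈ 17186.)
-74198/f = -74198/68743/4 = -74198*4/68743 = -296792/68743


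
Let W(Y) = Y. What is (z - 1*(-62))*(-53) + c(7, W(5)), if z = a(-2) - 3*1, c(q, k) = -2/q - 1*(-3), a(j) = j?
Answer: -21128/7 ≈ -3018.3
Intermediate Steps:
c(q, k) = 3 - 2/q (c(q, k) = -2/q + 3 = 3 - 2/q)
z = -5 (z = -2 - 3*1 = -2 - 3 = -5)
(z - 1*(-62))*(-53) + c(7, W(5)) = (-5 - 1*(-62))*(-53) + (3 - 2/7) = (-5 + 62)*(-53) + (3 - 2*⅐) = 57*(-53) + (3 - 2/7) = -3021 + 19/7 = -21128/7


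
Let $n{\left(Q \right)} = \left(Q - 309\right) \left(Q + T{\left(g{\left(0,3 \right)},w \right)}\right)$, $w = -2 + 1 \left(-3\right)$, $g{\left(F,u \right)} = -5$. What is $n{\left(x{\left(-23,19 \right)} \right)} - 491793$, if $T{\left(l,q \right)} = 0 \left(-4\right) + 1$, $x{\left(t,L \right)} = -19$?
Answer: $-485889$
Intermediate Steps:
$w = -5$ ($w = -2 - 3 = -5$)
$T{\left(l,q \right)} = 1$ ($T{\left(l,q \right)} = 0 + 1 = 1$)
$n{\left(Q \right)} = \left(1 + Q\right) \left(-309 + Q\right)$ ($n{\left(Q \right)} = \left(Q - 309\right) \left(Q + 1\right) = \left(Q - 309\right) \left(1 + Q\right) = \left(-309 + Q\right) \left(1 + Q\right) = \left(1 + Q\right) \left(-309 + Q\right)$)
$n{\left(x{\left(-23,19 \right)} \right)} - 491793 = \left(-309 + \left(-19\right)^{2} - -5852\right) - 491793 = \left(-309 + 361 + 5852\right) - 491793 = 5904 - 491793 = -485889$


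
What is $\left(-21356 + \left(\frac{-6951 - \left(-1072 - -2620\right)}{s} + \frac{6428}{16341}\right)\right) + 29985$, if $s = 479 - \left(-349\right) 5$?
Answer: $\frac{313473845249}{36342384} \approx 8625.6$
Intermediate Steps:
$s = 2224$ ($s = 479 - -1745 = 479 + 1745 = 2224$)
$\left(-21356 + \left(\frac{-6951 - \left(-1072 - -2620\right)}{s} + \frac{6428}{16341}\right)\right) + 29985 = \left(-21356 + \left(\frac{-6951 - \left(-1072 - -2620\right)}{2224} + \frac{6428}{16341}\right)\right) + 29985 = \left(-21356 + \left(\left(-6951 - \left(-1072 + 2620\right)\right) \frac{1}{2224} + 6428 \cdot \frac{1}{16341}\right)\right) + 29985 = \left(-21356 + \left(\left(-6951 - 1548\right) \frac{1}{2224} + \frac{6428}{16341}\right)\right) + 29985 = \left(-21356 + \left(\left(-8499\right) \frac{1}{2224} + \frac{6428}{16341}\right)\right) + 29985 = \left(-21356 + \left(- \frac{8499}{2224} + \frac{6428}{16341}\right)\right) + 29985 = \left(-21356 - \frac{124586287}{36342384}\right) + 29985 = - \frac{776252538991}{36342384} + 29985 = \frac{313473845249}{36342384}$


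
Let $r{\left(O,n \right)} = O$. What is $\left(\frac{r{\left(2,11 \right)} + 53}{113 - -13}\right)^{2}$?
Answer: $\frac{3025}{15876} \approx 0.19054$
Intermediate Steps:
$\left(\frac{r{\left(2,11 \right)} + 53}{113 - -13}\right)^{2} = \left(\frac{2 + 53}{113 - -13}\right)^{2} = \left(\frac{55}{113 + \left(-14 + 27\right)}\right)^{2} = \left(\frac{55}{113 + 13}\right)^{2} = \left(\frac{55}{126}\right)^{2} = \frac{3025}{15876}$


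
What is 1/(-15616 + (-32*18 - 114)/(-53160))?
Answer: -1772/27671529 ≈ -6.4037e-5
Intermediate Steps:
1/(-15616 + (-32*18 - 114)/(-53160)) = 1/(-15616 + (-576 - 114)*(-1/53160)) = 1/(-15616 - 690*(-1/53160)) = 1/(-15616 + 23/1772) = 1/(-27671529/1772) = -1772/27671529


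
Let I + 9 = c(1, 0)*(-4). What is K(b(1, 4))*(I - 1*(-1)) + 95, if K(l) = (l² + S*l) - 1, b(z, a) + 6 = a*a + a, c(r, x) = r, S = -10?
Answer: -565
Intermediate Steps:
b(z, a) = -6 + a + a² (b(z, a) = -6 + (a*a + a) = -6 + (a² + a) = -6 + (a + a²) = -6 + a + a²)
K(l) = -1 + l² - 10*l (K(l) = (l² - 10*l) - 1 = -1 + l² - 10*l)
I = -13 (I = -9 + 1*(-4) = -9 - 4 = -13)
K(b(1, 4))*(I - 1*(-1)) + 95 = (-1 + (-6 + 4 + 4²)² - 10*(-6 + 4 + 4²))*(-13 - 1*(-1)) + 95 = (-1 + (-6 + 4 + 16)² - 10*(-6 + 4 + 16))*(-13 + 1) + 95 = (-1 + 14² - 10*14)*(-12) + 95 = (-1 + 196 - 140)*(-12) + 95 = 55*(-12) + 95 = -660 + 95 = -565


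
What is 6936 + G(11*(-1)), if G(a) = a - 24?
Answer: 6901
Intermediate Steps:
G(a) = -24 + a
6936 + G(11*(-1)) = 6936 + (-24 + 11*(-1)) = 6936 + (-24 - 11) = 6936 - 35 = 6901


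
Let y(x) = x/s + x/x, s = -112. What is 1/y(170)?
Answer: -56/29 ≈ -1.9310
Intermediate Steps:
y(x) = 1 - x/112 (y(x) = x/(-112) + x/x = x*(-1/112) + 1 = -x/112 + 1 = 1 - x/112)
1/y(170) = 1/(1 - 1/112*170) = 1/(1 - 85/56) = 1/(-29/56) = -56/29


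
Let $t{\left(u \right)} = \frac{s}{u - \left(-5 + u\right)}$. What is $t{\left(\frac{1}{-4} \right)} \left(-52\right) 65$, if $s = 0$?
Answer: $0$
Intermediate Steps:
$t{\left(u \right)} = 0$ ($t{\left(u \right)} = \frac{0}{u - \left(-5 + u\right)} = \frac{0}{5} = 0 \cdot \frac{1}{5} = 0$)
$t{\left(\frac{1}{-4} \right)} \left(-52\right) 65 = 0 \left(-52\right) 65 = 0 \cdot 65 = 0$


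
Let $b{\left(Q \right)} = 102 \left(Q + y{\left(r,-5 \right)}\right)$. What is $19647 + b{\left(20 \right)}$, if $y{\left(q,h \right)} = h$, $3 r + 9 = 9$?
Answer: $21177$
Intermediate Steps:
$r = 0$ ($r = -3 + \frac{1}{3} \cdot 9 = -3 + 3 = 0$)
$b{\left(Q \right)} = -510 + 102 Q$ ($b{\left(Q \right)} = 102 \left(Q - 5\right) = 102 \left(-5 + Q\right) = -510 + 102 Q$)
$19647 + b{\left(20 \right)} = 19647 + \left(-510 + 102 \cdot 20\right) = 19647 + \left(-510 + 2040\right) = 19647 + 1530 = 21177$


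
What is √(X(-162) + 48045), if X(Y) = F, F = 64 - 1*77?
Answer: 4*√3002 ≈ 219.16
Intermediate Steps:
F = -13 (F = 64 - 77 = -13)
X(Y) = -13
√(X(-162) + 48045) = √(-13 + 48045) = √48032 = 4*√3002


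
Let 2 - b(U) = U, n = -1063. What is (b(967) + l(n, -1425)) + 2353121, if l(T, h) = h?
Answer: 2350731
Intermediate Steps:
b(U) = 2 - U
(b(967) + l(n, -1425)) + 2353121 = ((2 - 1*967) - 1425) + 2353121 = ((2 - 967) - 1425) + 2353121 = (-965 - 1425) + 2353121 = -2390 + 2353121 = 2350731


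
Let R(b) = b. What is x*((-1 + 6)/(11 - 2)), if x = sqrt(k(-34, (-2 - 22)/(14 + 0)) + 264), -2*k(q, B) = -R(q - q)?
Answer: 10*sqrt(66)/9 ≈ 9.0267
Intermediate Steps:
k(q, B) = 0 (k(q, B) = -(-1)*(q - q)/2 = -(-1)*0/2 = -1/2*0 = 0)
x = 2*sqrt(66) (x = sqrt(0 + 264) = sqrt(264) = 2*sqrt(66) ≈ 16.248)
x*((-1 + 6)/(11 - 2)) = (2*sqrt(66))*((-1 + 6)/(11 - 2)) = (2*sqrt(66))*(5/9) = 10*sqrt(66)/9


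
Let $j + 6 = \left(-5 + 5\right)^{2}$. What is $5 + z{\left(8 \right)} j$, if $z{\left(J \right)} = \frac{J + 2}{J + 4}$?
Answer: $0$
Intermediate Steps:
$z{\left(J \right)} = \frac{2 + J}{4 + J}$
$j = -6$ ($j = -6 + \left(-5 + 5\right)^{2} = -6 + 0^{2} = -6 + 0 = -6$)
$5 + z{\left(8 \right)} j = 5 + \frac{2 + 8}{4 + 8} \left(-6\right) = 5 + \frac{1}{12} \cdot 10 \left(-6\right) = 5 + \frac{5}{6} \left(-6\right) = 5 - 5 = 0$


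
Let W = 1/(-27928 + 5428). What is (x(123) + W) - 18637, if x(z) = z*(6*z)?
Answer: 1623082499/22500 ≈ 72137.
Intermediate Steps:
x(z) = 6*z²
W = -1/22500 (W = 1/(-22500) = -1/22500 ≈ -4.4444e-5)
(x(123) + W) - 18637 = (6*123² - 1/22500) - 18637 = (6*15129 - 1/22500) - 18637 = (90774 - 1/22500) - 18637 = 2042414999/22500 - 18637 = 1623082499/22500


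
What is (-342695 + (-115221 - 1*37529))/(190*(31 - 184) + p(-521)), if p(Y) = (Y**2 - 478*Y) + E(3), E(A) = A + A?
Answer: -99089/98283 ≈ -1.0082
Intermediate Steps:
E(A) = 2*A
p(Y) = 6 + Y**2 - 478*Y (p(Y) = (Y**2 - 478*Y) + 2*3 = (Y**2 - 478*Y) + 6 = 6 + Y**2 - 478*Y)
(-342695 + (-115221 - 1*37529))/(190*(31 - 184) + p(-521)) = (-342695 + (-115221 - 1*37529))/(190*(31 - 184) + (6 + (-521)**2 - 478*(-521))) = (-342695 + (-115221 - 37529))/(190*(-153) + (6 + 271441 + 249038)) = (-342695 - 152750)/(-29070 + 520485) = -495445/491415 = -495445*1/491415 = -99089/98283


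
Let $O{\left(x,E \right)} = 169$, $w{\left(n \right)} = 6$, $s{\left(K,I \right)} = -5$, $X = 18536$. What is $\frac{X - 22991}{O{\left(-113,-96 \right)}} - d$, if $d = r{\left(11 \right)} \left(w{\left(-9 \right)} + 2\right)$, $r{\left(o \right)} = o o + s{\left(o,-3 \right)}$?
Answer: $- \frac{161287}{169} \approx -954.36$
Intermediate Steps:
$r{\left(o \right)} = -5 + o^{2}$ ($r{\left(o \right)} = o o - 5 = o^{2} - 5 = -5 + o^{2}$)
$d = 928$ ($d = \left(-5 + 11^{2}\right) \left(6 + 2\right) = \left(-5 + 121\right) 8 = 116 \cdot 8 = 928$)
$\frac{X - 22991}{O{\left(-113,-96 \right)}} - d = \frac{18536 - 22991}{169} - 928 = \left(-4455\right) \frac{1}{169} - 928 = - \frac{4455}{169} - 928 = - \frac{161287}{169}$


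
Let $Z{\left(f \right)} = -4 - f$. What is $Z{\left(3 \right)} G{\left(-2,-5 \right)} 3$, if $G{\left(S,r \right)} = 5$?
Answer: $-105$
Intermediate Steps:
$Z{\left(3 \right)} G{\left(-2,-5 \right)} 3 = \left(-4 - 3\right) 5 \cdot 3 = \left(-7\right) 5 \cdot 3 = \left(-35\right) 3 = -105$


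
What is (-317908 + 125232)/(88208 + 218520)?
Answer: -48169/76682 ≈ -0.62817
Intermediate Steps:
(-317908 + 125232)/(88208 + 218520) = -192676/306728 = -192676*1/306728 = -48169/76682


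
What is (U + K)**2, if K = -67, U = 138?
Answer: 5041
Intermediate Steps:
(U + K)**2 = (138 - 67)**2 = 71**2 = 5041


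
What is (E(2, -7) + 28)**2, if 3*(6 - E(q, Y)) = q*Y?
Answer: 13456/9 ≈ 1495.1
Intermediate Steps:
E(q, Y) = 6 - Y*q/3 (E(q, Y) = 6 - q*Y/3 = 6 - Y*q/3)
(E(2, -7) + 28)**2 = ((6 - 1/3*(-7)*2) + 28)**2 = ((6 + 14/3) + 28)**2 = (32/3 + 28)**2 = (116/3)**2 = 13456/9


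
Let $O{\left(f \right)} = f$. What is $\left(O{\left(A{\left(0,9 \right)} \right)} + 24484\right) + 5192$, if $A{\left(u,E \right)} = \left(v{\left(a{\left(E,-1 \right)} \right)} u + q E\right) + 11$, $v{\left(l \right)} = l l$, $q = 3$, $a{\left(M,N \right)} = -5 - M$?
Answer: $29714$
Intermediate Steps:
$v{\left(l \right)} = l^{2}$
$A{\left(u,E \right)} = 11 + 3 E + u \left(-5 - E\right)^{2}$ ($A{\left(u,E \right)} = \left(\left(-5 - E\right)^{2} u + 3 E\right) + 11 = \left(u \left(-5 - E\right)^{2} + 3 E\right) + 11 = \left(3 E + u \left(-5 - E\right)^{2}\right) + 11 = 11 + 3 E + u \left(-5 - E\right)^{2}$)
$\left(O{\left(A{\left(0,9 \right)} \right)} + 24484\right) + 5192 = \left(\left(11 + 3 \cdot 9 + 0 \left(5 + 9\right)^{2}\right) + 24484\right) + 5192 = \left(\left(11 + 27 + 0 \cdot 14^{2}\right) + 24484\right) + 5192 = \left(\left(11 + 27 + 0 \cdot 196\right) + 24484\right) + 5192 = \left(\left(11 + 27 + 0\right) + 24484\right) + 5192 = \left(38 + 24484\right) + 5192 = 24522 + 5192 = 29714$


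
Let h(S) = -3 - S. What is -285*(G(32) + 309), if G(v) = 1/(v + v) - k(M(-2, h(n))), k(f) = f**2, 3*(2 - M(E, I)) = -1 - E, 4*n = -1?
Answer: -16757335/192 ≈ -87278.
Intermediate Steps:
n = -1/4 (n = (1/4)*(-1) = -1/4 ≈ -0.25000)
M(E, I) = 7/3 + E/3 (M(E, I) = 2 - (-1 - E)/3 = 2 + (1/3 + E/3) = 7/3 + E/3)
G(v) = -25/9 + 1/(2*v) (G(v) = 1/(v + v) - (7/3 + (1/3)*(-2))**2 = 1/(2*v) - (7/3 - 2/3)**2 = 1/(2*v) - (5/3)**2 = 1/(2*v) - 1*25/9 = 1/(2*v) - 25/9 = -25/9 + 1/(2*v))
-285*(G(32) + 309) = -285*((1/18)*(9 - 50*32)/32 + 309) = -285*((1/18)*(1/32)*(9 - 1600) + 309) = -285*((1/18)*(1/32)*(-1591) + 309) = -285*(-1591/576 + 309) = -285*176393/576 = -16757335/192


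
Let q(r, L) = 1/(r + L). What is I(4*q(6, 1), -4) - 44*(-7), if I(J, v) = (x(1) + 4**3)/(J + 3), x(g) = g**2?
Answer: 1631/5 ≈ 326.20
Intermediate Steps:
q(r, L) = 1/(L + r)
I(J, v) = 65/(3 + J) (I(J, v) = (1**2 + 4**3)/(J + 3) = (1 + 64)/(3 + J) = 65/(3 + J))
I(4*q(6, 1), -4) - 44*(-7) = 65/(3 + 4/(1 + 6)) - 44*(-7) = 65/(3 + 4/7) + 308 = 65/(25/7) + 308 = 65*(7/25) + 308 = 91/5 + 308 = 1631/5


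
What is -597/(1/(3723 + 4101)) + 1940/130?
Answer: -60721870/13 ≈ -4.6709e+6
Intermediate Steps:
-597/(1/(3723 + 4101)) + 1940/130 = -597/(1/7824) + 1940*(1/130) = -597/1/7824 + 194/13 = -597*7824 + 194/13 = -4670928 + 194/13 = -60721870/13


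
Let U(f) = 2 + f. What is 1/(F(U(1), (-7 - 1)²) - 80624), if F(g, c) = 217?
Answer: -1/80407 ≈ -1.2437e-5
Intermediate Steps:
1/(F(U(1), (-7 - 1)²) - 80624) = 1/(217 - 80624) = 1/(-80407) = -1/80407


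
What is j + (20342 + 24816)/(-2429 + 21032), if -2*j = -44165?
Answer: 821691811/37206 ≈ 22085.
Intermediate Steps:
j = 44165/2 (j = -½*(-44165) = 44165/2 ≈ 22083.)
j + (20342 + 24816)/(-2429 + 21032) = 44165/2 + (20342 + 24816)/(-2429 + 21032) = 44165/2 + 45158/18603 = 821691811/37206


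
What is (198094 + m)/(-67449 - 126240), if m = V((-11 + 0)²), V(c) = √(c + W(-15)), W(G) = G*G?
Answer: -198094/193689 - √346/193689 ≈ -1.0228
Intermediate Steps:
W(G) = G²
V(c) = √(225 + c) (V(c) = √(c + (-15)²) = √(c + 225) = √(225 + c))
m = √346 (m = √(225 + (-11 + 0)²) = √(225 + (-11)²) = √(225 + 121) = √346 ≈ 18.601)
(198094 + m)/(-67449 - 126240) = (198094 + √346)/(-67449 - 126240) = (198094 + √346)/(-193689) = (198094 + √346)*(-1/193689) = -198094/193689 - √346/193689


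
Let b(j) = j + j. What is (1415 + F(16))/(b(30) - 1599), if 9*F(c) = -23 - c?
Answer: -4232/4617 ≈ -0.91661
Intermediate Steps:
b(j) = 2*j
F(c) = -23/9 - c/9 (F(c) = (-23 - c)/9 = -23/9 - c/9)
(1415 + F(16))/(b(30) - 1599) = (1415 + (-23/9 - 1/9*16))/(2*30 - 1599) = (1415 + (-23/9 - 16/9))/(60 - 1599) = (1415 - 13/3)/(-1539) = (4232/3)*(-1/1539) = -4232/4617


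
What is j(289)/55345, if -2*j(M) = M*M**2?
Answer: -24137569/110690 ≈ -218.06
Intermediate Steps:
j(M) = -M**3/2 (j(M) = -M*M**2/2 = -M**3/2)
j(289)/55345 = -1/2*289**3/55345 = -1/2*24137569*(1/55345) = -24137569/2*1/55345 = -24137569/110690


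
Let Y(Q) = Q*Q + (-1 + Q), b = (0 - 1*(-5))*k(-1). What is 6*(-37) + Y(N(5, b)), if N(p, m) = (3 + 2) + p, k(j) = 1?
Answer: -113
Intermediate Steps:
b = 5 (b = (0 - 1*(-5))*1 = (0 + 5)*1 = 5*1 = 5)
N(p, m) = 5 + p
Y(Q) = -1 + Q + Q**2 (Y(Q) = Q**2 + (-1 + Q) = -1 + Q + Q**2)
6*(-37) + Y(N(5, b)) = 6*(-37) + (-1 + (5 + 5) + (5 + 5)**2) = -222 + (-1 + 10 + 10**2) = -222 + (-1 + 10 + 100) = -222 + 109 = -113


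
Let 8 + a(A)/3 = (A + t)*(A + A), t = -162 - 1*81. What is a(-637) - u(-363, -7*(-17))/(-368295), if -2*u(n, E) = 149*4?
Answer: 1238699831822/368295 ≈ 3.3633e+6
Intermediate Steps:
t = -243 (t = -162 - 81 = -243)
u(n, E) = -298 (u(n, E) = -149*4/2 = -½*596 = -298)
a(A) = -24 + 6*A*(-243 + A) (a(A) = -24 + 3*((A - 243)*(A + A)) = -24 + 3*((-243 + A)*(2*A)) = -24 + 3*(2*A*(-243 + A)) = -24 + 6*A*(-243 + A))
a(-637) - u(-363, -7*(-17))/(-368295) = (-24 - 1458*(-637) + 6*(-637)²) - (-298)/(-368295) = (-24 + 928746 + 6*405769) - (-298)*(-1)/368295 = (-24 + 928746 + 2434614) - 1*298/368295 = 3363336 - 298/368295 = 1238699831822/368295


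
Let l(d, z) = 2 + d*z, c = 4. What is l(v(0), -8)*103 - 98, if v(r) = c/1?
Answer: -3188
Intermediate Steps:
v(r) = 4 (v(r) = 4/1 = 4*1 = 4)
l(v(0), -8)*103 - 98 = (2 + 4*(-8))*103 - 98 = (2 - 32)*103 - 98 = -30*103 - 98 = -3090 - 98 = -3188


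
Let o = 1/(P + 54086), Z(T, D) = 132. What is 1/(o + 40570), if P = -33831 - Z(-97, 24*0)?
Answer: 20123/816390111 ≈ 2.4649e-5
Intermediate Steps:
P = -33963 (P = -33831 - 1*132 = -33831 - 132 = -33963)
o = 1/20123 (o = 1/(-33963 + 54086) = 1/20123 ≈ 4.9694e-5)
1/(o + 40570) = 1/(1/20123 + 40570) = 1/(816390111/20123) = 20123/816390111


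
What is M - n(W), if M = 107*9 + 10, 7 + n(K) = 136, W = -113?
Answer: 844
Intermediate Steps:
n(K) = 129 (n(K) = -7 + 136 = 129)
M = 973 (M = 963 + 10 = 973)
M - n(W) = 973 - 1*129 = 973 - 129 = 844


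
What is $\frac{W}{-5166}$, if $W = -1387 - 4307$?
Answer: $\frac{949}{861} \approx 1.1022$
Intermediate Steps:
$W = -5694$ ($W = -1387 - 4307 = -5694$)
$\frac{W}{-5166} = - \frac{5694}{-5166} = \left(-5694\right) \left(- \frac{1}{5166}\right) = \frac{949}{861}$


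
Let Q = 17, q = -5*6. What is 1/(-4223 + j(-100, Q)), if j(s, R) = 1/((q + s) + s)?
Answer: -230/971291 ≈ -0.00023680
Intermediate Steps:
q = -30
j(s, R) = 1/(-30 + 2*s) (j(s, R) = 1/((-30 + s) + s) = 1/(-30 + 2*s))
1/(-4223 + j(-100, Q)) = 1/(-4223 + 1/(2*(-15 - 100))) = 1/(-4223 + (½)/(-115)) = 1/(-4223 + (½)*(-1/115)) = 1/(-4223 - 1/230) = 1/(-971291/230) = -230/971291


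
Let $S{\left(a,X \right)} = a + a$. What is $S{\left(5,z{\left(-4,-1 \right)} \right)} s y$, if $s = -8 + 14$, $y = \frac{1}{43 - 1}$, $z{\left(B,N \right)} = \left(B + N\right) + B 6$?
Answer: $\frac{10}{7} \approx 1.4286$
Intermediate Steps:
$z{\left(B,N \right)} = N + 7 B$ ($z{\left(B,N \right)} = \left(B + N\right) + 6 B = N + 7 B$)
$y = \frac{1}{42} \approx 0.02381$
$S{\left(a,X \right)} = 2 a$
$s = 6$
$S{\left(5,z{\left(-4,-1 \right)} \right)} s y = 2 \cdot 5 \cdot 6 \cdot \frac{1}{42} = 10 \cdot 6 \cdot \frac{1}{42} = 60 \cdot \frac{1}{42} = \frac{10}{7}$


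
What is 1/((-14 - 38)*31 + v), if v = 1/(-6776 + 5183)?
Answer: -1593/2567917 ≈ -0.00062035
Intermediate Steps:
v = -1/1593 (v = 1/(-1593) = -1/1593 ≈ -0.00062775)
1/((-14 - 38)*31 + v) = 1/((-14 - 38)*31 - 1/1593) = 1/(-52*31 - 1/1593) = 1/(-1612 - 1/1593) = 1/(-2567917/1593) = -1593/2567917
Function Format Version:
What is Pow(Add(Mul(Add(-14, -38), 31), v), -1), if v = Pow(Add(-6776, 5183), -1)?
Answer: Rational(-1593, 2567917) ≈ -0.00062035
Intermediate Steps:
v = Rational(-1, 1593) (v = Pow(-1593, -1) = Rational(-1, 1593) ≈ -0.00062775)
Pow(Add(Mul(Add(-14, -38), 31), v), -1) = Pow(Add(Mul(Add(-14, -38), 31), Rational(-1, 1593)), -1) = Pow(Add(Mul(-52, 31), Rational(-1, 1593)), -1) = Pow(Add(-1612, Rational(-1, 1593)), -1) = Pow(Rational(-2567917, 1593), -1) = Rational(-1593, 2567917)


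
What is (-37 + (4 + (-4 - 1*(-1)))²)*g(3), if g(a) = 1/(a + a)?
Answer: -6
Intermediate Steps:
g(a) = 1/(2*a)
(-37 + (4 + (-4 - 1*(-1)))²)*g(3) = (-37 + (4 + (-4 - 1*(-1)))²)*((½)/3) = (-37 + (4 + (-4 + 1))²)*((½)*(⅓)) = (-37 + (4 - 3)²)*(⅙) = (-37 + 1²)*(⅙) = (-37 + 1)*(⅙) = -36*⅙ = -6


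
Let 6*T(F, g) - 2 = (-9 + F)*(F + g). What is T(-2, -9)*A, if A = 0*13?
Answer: 0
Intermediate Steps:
T(F, g) = ⅓ + (-9 + F)*(F + g)/6 (T(F, g) = ⅓ + ((-9 + F)*(F + g))/6 = ⅓ + (-9 + F)*(F + g)/6)
A = 0
T(-2, -9)*A = (⅓ - 3/2*(-2) - 3/2*(-9) + (⅙)*(-2)² + (⅙)*(-2)*(-9))*0 = (⅓ + 3 + 27/2 + (⅙)*4 + 3)*0 = (⅓ + 3 + 27/2 + ⅔ + 3)*0 = (41/2)*0 = 0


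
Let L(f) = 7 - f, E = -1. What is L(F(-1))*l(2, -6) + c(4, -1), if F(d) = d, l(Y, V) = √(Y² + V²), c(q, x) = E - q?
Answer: -5 + 16*√10 ≈ 45.596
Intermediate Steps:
c(q, x) = -1 - q
l(Y, V) = √(V² + Y²)
L(F(-1))*l(2, -6) + c(4, -1) = (7 - 1*(-1))*√((-6)² + 2²) + (-1 - 1*4) = (7 + 1)*√(36 + 4) + (-1 - 4) = 8*√40 - 5 = 8*(2*√10) - 5 = 16*√10 - 5 = -5 + 16*√10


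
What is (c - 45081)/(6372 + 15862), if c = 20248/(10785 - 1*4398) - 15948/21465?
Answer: -228893891293/112896803610 ≈ -2.0275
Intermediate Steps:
c = 12324572/5077665 (c = 20248/(10785 - 4398) - 15948*1/21465 = 20248/6387 - 1772/2385 = 12324572/5077665 ≈ 2.4272)
(c - 45081)/(6372 + 15862) = (12324572/5077665 - 45081)/(6372 + 15862) = -228893891293/5077665/22234 = -228893891293/5077665*1/22234 = -228893891293/112896803610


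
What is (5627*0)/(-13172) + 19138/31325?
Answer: 2734/4475 ≈ 0.61095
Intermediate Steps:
(5627*0)/(-13172) + 19138/31325 = 0*(-1/13172) + 19138*(1/31325) = 0 + 2734/4475 = 2734/4475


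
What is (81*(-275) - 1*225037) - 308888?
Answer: -556200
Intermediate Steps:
(81*(-275) - 1*225037) - 308888 = (-22275 - 225037) - 308888 = -247312 - 308888 = -556200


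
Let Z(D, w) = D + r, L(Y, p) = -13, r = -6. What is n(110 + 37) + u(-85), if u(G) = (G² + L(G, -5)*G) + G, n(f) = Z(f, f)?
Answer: 8386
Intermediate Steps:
Z(D, w) = -6 + D (Z(D, w) = D - 6 = -6 + D)
n(f) = -6 + f
u(G) = G² - 12*G (u(G) = (G² - 13*G) + G = G² - 12*G)
n(110 + 37) + u(-85) = (-6 + (110 + 37)) - 85*(-12 - 85) = (-6 + 147) - 85*(-97) = 141 + 8245 = 8386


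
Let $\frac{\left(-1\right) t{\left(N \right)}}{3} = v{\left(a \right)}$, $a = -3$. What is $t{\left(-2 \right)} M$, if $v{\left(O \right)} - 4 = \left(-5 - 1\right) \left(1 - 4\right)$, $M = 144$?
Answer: $-9504$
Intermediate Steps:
$v{\left(O \right)} = 22$ ($v{\left(O \right)} = 4 + \left(-5 - 1\right) \left(1 - 4\right) = 4 - -18 = 4 + 18 = 22$)
$t{\left(N \right)} = -66$ ($t{\left(N \right)} = \left(-3\right) 22 = -66$)
$t{\left(-2 \right)} M = \left(-66\right) 144 = -9504$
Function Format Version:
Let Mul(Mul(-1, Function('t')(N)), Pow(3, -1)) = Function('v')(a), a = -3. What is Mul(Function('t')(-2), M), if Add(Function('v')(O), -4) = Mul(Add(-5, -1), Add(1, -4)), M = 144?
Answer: -9504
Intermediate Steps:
Function('v')(O) = 22 (Function('v')(O) = Add(4, Mul(Add(-5, -1), Add(1, -4))) = Add(4, Mul(-6, -3)) = Add(4, 18) = 22)
Function('t')(N) = -66 (Function('t')(N) = Mul(-3, 22) = -66)
Mul(Function('t')(-2), M) = Mul(-66, 144) = -9504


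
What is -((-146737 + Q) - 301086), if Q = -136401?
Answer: 584224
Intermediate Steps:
-((-146737 + Q) - 301086) = -((-146737 - 136401) - 301086) = -(-283138 - 301086) = -1*(-584224) = 584224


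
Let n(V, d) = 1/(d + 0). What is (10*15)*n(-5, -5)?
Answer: -30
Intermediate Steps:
n(V, d) = 1/d
(10*15)*n(-5, -5) = (10*15)/(-5) = 150*(-1/5) = -30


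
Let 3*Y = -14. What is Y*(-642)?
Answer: 2996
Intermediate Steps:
Y = -14/3 (Y = (⅓)*(-14) = -14/3 ≈ -4.6667)
Y*(-642) = -14/3*(-642) = 2996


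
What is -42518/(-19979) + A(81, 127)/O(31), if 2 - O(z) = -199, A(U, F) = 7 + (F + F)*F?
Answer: 217722851/1338593 ≈ 162.65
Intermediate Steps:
A(U, F) = 7 + 2*F**2 (A(U, F) = 7 + (2*F)*F = 7 + 2*F**2)
O(z) = 201 (O(z) = 2 - 1*(-199) = 2 + 199 = 201)
-42518/(-19979) + A(81, 127)/O(31) = -42518/(-19979) + (7 + 2*127**2)/201 = -42518*(-1/19979) + (7 + 2*16129)*(1/201) = 42518/19979 + (7 + 32258)*(1/201) = 42518/19979 + 32265*(1/201) = 42518/19979 + 10755/67 = 217722851/1338593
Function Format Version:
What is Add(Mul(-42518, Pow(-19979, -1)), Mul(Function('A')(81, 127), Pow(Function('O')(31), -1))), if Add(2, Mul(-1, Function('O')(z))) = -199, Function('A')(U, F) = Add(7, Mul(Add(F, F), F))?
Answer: Rational(217722851, 1338593) ≈ 162.65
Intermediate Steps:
Function('A')(U, F) = Add(7, Mul(2, Pow(F, 2))) (Function('A')(U, F) = Add(7, Mul(Mul(2, F), F)) = Add(7, Mul(2, Pow(F, 2))))
Function('O')(z) = 201 (Function('O')(z) = Add(2, Mul(-1, -199)) = Add(2, 199) = 201)
Add(Mul(-42518, Pow(-19979, -1)), Mul(Function('A')(81, 127), Pow(Function('O')(31), -1))) = Add(Mul(-42518, Pow(-19979, -1)), Mul(Add(7, Mul(2, Pow(127, 2))), Pow(201, -1))) = Add(Mul(-42518, Rational(-1, 19979)), Mul(Add(7, Mul(2, 16129)), Rational(1, 201))) = Add(Rational(42518, 19979), Mul(Add(7, 32258), Rational(1, 201))) = Add(Rational(42518, 19979), Mul(32265, Rational(1, 201))) = Add(Rational(42518, 19979), Rational(10755, 67)) = Rational(217722851, 1338593)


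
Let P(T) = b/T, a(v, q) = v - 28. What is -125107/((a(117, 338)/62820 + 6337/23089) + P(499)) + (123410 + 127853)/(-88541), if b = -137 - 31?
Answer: 8017316622770831437277/3896094361443941 ≈ 2.0578e+6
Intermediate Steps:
a(v, q) = -28 + v
b = -168
P(T) = -168/T
-125107/((a(117, 338)/62820 + 6337/23089) + P(499)) + (123410 + 127853)/(-88541) = -125107/(((-28 + 117)/62820 + 6337/23089) - 168/499) + (123410 + 127853)/(-88541) = -125107/((89*(1/62820) + 6337*(1/23089)) - 168*1/499) + 251263*(-1/88541) = -125107/((89/62820 + 6337/23089) - 168/499) - 251263/88541 = -125107/(400145261/1450450980 - 168/499) - 251263/88541 = -125107/(-44003279401/723775039020) - 251263/88541 = -125107*(-723775039020/44003279401) - 251263/88541 = 90549323806675140/44003279401 - 251263/88541 = 8017316622770831437277/3896094361443941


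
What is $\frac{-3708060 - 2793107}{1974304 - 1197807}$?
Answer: $- \frac{6501167}{776497} \approx -8.3724$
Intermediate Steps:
$\frac{-3708060 - 2793107}{1974304 - 1197807} = \frac{-3708060 - 2793107}{776497} = \left(-6501167\right) \frac{1}{776497} = - \frac{6501167}{776497}$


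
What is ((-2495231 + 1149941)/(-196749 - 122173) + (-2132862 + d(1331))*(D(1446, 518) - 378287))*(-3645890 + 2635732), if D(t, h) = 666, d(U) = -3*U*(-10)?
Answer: -127307809936654147074846/159461 ≈ -7.9836e+17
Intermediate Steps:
d(U) = 30*U
((-2495231 + 1149941)/(-196749 - 122173) + (-2132862 + d(1331))*(D(1446, 518) - 378287))*(-3645890 + 2635732) = ((-2495231 + 1149941)/(-196749 - 122173) + (-2132862 + 30*1331)*(666 - 378287))*(-3645890 + 2635732) = (-1345290/(-318922) + (-2132862 + 39930)*(-377621))*(-1010158) = (-1345290*(-1/318922) - 2092932*(-377621))*(-1010158) = (672645/159461 + 790335074772)*(-1010158) = (126027621358890537/159461)*(-1010158) = -127307809936654147074846/159461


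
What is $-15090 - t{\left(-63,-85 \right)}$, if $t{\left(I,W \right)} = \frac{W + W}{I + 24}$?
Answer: $- \frac{588680}{39} \approx -15094.0$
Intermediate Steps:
$t{\left(I,W \right)} = \frac{2 W}{24 + I}$
$-15090 - t{\left(-63,-85 \right)} = -15090 - 2 \left(-85\right) \frac{1}{24 - 63} = -15090 - 2 \left(-85\right) \frac{1}{-39} = -15090 - 2 \left(-85\right) \left(- \frac{1}{39}\right) = -15090 - \frac{170}{39} = - \frac{588680}{39}$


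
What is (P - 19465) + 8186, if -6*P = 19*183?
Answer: -23717/2 ≈ -11859.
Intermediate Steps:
P = -1159/2 (P = -19*183/6 = -1/6*3477 = -1159/2 ≈ -579.50)
(P - 19465) + 8186 = (-1159/2 - 19465) + 8186 = -40089/2 + 8186 = -23717/2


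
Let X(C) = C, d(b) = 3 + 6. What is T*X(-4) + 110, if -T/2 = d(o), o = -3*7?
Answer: 182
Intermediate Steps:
o = -21
d(b) = 9
T = -18 (T = -2*9 = -18)
T*X(-4) + 110 = -18*(-4) + 110 = 72 + 110 = 182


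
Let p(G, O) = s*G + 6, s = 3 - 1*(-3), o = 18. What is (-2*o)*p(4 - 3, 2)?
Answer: -432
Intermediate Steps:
s = 6 (s = 3 + 3 = 6)
p(G, O) = 6 + 6*G (p(G, O) = 6*G + 6 = 6 + 6*G)
(-2*o)*p(4 - 3, 2) = (-2*18)*(6 + 6*(4 - 3)) = -36*(6 + 6*1) = -36*(6 + 6) = -36*12 = -432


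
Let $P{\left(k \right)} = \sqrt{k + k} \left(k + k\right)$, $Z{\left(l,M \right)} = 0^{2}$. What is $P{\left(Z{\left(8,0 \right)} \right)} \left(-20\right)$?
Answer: $0$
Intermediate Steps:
$Z{\left(l,M \right)} = 0$
$P{\left(k \right)} = 2 \sqrt{2} k^{\frac{3}{2}}$ ($P{\left(k \right)} = \sqrt{2 k} 2 k = \sqrt{2} \sqrt{k} 2 k = 2 \sqrt{2} k^{\frac{3}{2}}$)
$P{\left(Z{\left(8,0 \right)} \right)} \left(-20\right) = 2 \sqrt{2} \cdot 0^{\frac{3}{2}} \left(-20\right) = 2 \sqrt{2} \cdot 0 \left(-20\right) = 0 \left(-20\right) = 0$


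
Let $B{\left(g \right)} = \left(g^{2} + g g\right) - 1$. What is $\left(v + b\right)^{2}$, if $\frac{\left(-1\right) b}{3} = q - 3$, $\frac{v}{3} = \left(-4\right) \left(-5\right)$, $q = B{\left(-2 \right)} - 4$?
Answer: $3600$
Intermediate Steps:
$B{\left(g \right)} = -1 + 2 g^{2}$ ($B{\left(g \right)} = \left(g^{2} + g^{2}\right) - 1 = 2 g^{2} - 1 = -1 + 2 g^{2}$)
$q = 3$ ($q = \left(-1 + 2 \left(-2\right)^{2}\right) - 4 = \left(-1 + 2 \cdot 4\right) - 4 = \left(-1 + 8\right) - 4 = 7 - 4 = 3$)
$v = 60$ ($v = 3 \left(\left(-4\right) \left(-5\right)\right) = 3 \cdot 20 = 60$)
$b = 0$ ($b = - 3 \left(3 - 3\right) = \left(-3\right) 0 = 0$)
$\left(v + b\right)^{2} = \left(60 + 0\right)^{2} = 60^{2} = 3600$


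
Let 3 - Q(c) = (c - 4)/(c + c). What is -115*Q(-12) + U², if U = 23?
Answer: 782/3 ≈ 260.67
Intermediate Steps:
Q(c) = 3 - (-4 + c)/(2*c) (Q(c) = 3 - (c - 4)/(c + c) = 3 - (-4 + c)/(2*c))
-115*Q(-12) + U² = -115*(5/2 + 2/(-12)) + 23² = -115*(5/2 + 2*(-1/12)) + 529 = -115*(5/2 - ⅙) + 529 = -115*7/3 + 529 = -805/3 + 529 = 782/3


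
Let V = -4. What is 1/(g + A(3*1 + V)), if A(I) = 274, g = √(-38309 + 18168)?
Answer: 274/95217 - I*√20141/95217 ≈ 0.0028776 - 0.0014905*I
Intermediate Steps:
g = I*√20141 (g = √(-20141) = I*√20141 ≈ 141.92*I)
1/(g + A(3*1 + V)) = 1/(I*√20141 + 274) = 1/(274 + I*√20141)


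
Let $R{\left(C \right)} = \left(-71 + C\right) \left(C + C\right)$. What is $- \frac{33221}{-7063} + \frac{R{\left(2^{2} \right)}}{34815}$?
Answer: $\frac{1152803347}{245898345} \approx 4.6881$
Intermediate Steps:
$R{\left(C \right)} = 2 C \left(-71 + C\right)$ ($R{\left(C \right)} = \left(-71 + C\right) 2 C = 2 C \left(-71 + C\right)$)
$- \frac{33221}{-7063} + \frac{R{\left(2^{2} \right)}}{34815} = - \frac{33221}{-7063} + \frac{2 \cdot 2^{2} \left(-71 + 2^{2}\right)}{34815} = \left(-33221\right) \left(- \frac{1}{7063}\right) + 2 \cdot 4 \left(-71 + 4\right) \frac{1}{34815} = \frac{33221}{7063} + 2 \cdot 4 \left(-67\right) \frac{1}{34815} = \frac{33221}{7063} - \frac{536}{34815} = \frac{1152803347}{245898345}$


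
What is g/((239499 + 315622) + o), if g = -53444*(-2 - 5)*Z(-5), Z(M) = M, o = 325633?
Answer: -133610/62911 ≈ -2.1238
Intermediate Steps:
g = -1870540 (g = -53444*(-2 - 5)*(-5) = -(-374108)*(-5) = -53444*35 = -1870540)
g/((239499 + 315622) + o) = -1870540/((239499 + 315622) + 325633) = -1870540/(555121 + 325633) = -1870540/880754 = -1870540*1/880754 = -133610/62911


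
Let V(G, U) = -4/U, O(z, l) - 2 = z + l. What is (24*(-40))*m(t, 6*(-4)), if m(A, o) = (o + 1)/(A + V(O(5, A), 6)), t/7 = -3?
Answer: -13248/13 ≈ -1019.1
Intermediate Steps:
t = -21 (t = 7*(-3) = -21)
O(z, l) = 2 + l + z (O(z, l) = 2 + (z + l) = 2 + (l + z) = 2 + l + z)
V(G, U) = -4/U
m(A, o) = (1 + o)/(-⅔ + A) (m(A, o) = (o + 1)/(A - 4/6) = (1 + o)/(A - 4*⅙) = (1 + o)/(A - ⅔) = (1 + o)/(-⅔ + A))
(24*(-40))*m(t, 6*(-4)) = (24*(-40))*(3*(1 + 6*(-4))/(-2 + 3*(-21))) = -2880*(1 - 24)/(-2 - 63) = -2880*(-23)/(-65) = -2880*(-1)*(-23)/65 = -960*69/65 = -13248/13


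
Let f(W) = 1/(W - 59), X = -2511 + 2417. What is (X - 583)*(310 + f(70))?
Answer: -2309247/11 ≈ -2.0993e+5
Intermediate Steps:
X = -94
f(W) = 1/(-59 + W)
(X - 583)*(310 + f(70)) = (-94 - 583)*(310 + 1/(-59 + 70)) = -677*(310 + 1/11) = -677*3411/11 = -2309247/11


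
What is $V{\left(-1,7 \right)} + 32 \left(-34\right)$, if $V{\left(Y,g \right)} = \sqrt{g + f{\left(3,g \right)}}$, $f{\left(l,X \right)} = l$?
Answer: $-1088 + \sqrt{10} \approx -1084.8$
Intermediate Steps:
$V{\left(Y,g \right)} = \sqrt{3 + g}$ ($V{\left(Y,g \right)} = \sqrt{g + 3} = \sqrt{3 + g}$)
$V{\left(-1,7 \right)} + 32 \left(-34\right) = \sqrt{3 + 7} + 32 \left(-34\right) = \sqrt{10} - 1088 = -1088 + \sqrt{10}$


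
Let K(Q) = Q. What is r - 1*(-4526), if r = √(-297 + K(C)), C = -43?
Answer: 4526 + 2*I*√85 ≈ 4526.0 + 18.439*I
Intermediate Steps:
r = 2*I*√85 (r = √(-297 - 43) = √(-340) = 2*I*√85 ≈ 18.439*I)
r - 1*(-4526) = 2*I*√85 - 1*(-4526) = 2*I*√85 + 4526 = 4526 + 2*I*√85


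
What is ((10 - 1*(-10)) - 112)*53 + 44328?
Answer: 39452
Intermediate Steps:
((10 - 1*(-10)) - 112)*53 + 44328 = ((10 + 10) - 112)*53 + 44328 = (20 - 112)*53 + 44328 = -92*53 + 44328 = -4876 + 44328 = 39452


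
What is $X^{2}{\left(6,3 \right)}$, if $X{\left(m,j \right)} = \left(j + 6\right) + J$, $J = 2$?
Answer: $121$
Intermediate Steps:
$X{\left(m,j \right)} = 8 + j$ ($X{\left(m,j \right)} = \left(j + 6\right) + 2 = \left(6 + j\right) + 2 = 8 + j$)
$X^{2}{\left(6,3 \right)} = \left(8 + 3\right)^{2} = 11^{2} = 121$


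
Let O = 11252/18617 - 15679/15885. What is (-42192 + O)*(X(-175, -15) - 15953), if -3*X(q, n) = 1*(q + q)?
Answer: 592798175283419567/887193135 ≈ 6.6817e+8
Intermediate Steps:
X(q, n) = -2*q/3 (X(q, n) = -(q + q)/3 = -2*q/3)
O = -113157923/295731045 (O = 11252*(1/18617) - 15679*1/15885 = 11252/18617 - 15679/15885 = -113157923/295731045 ≈ -0.38264)
(-42192 + O)*(X(-175, -15) - 15953) = (-42192 - 113157923/295731045)*(-2/3*(-175) - 15953) = -12477597408563*(350/3 - 15953)/295731045 = -12477597408563/295731045*(-47509/3) = 592798175283419567/887193135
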